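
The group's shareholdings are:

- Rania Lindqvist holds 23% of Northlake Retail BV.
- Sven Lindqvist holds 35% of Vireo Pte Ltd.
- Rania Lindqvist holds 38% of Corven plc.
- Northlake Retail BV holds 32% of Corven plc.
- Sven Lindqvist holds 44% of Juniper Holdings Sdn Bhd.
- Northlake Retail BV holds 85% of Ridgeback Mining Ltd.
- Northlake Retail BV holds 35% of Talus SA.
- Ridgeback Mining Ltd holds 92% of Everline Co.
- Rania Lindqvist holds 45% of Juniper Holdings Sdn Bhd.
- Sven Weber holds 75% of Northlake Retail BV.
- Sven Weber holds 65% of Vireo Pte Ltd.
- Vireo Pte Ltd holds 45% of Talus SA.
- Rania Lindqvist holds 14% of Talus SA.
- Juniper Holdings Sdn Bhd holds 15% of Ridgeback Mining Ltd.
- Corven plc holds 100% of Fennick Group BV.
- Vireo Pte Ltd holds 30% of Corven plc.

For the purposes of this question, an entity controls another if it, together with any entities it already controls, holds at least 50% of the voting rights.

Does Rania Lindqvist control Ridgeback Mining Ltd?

Rania's largest direct stake is 45% in Juniper, which does not meet the threshold, so Rania controls no company.
Neither Rania nor any entity Rania controls holds any voting interest in Ridgeback.
So Rania does not control Ridgeback.

No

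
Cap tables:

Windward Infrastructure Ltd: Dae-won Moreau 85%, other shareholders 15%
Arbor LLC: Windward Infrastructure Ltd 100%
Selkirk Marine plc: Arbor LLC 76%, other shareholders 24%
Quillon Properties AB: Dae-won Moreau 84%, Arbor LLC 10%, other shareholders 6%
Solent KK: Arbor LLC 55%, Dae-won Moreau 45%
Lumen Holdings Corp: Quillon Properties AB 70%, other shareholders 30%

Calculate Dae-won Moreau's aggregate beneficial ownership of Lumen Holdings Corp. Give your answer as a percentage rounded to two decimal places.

64.75%

Dae-won reaches Lumen along 2 paths.
Via Quillon: 84% × 70% = 58.8%.
Via Windward → Arbor → Quillon: 85% × 100% × 10% × 70% = 5.95%.
Total: 58.8% + 5.95% = 64.75%.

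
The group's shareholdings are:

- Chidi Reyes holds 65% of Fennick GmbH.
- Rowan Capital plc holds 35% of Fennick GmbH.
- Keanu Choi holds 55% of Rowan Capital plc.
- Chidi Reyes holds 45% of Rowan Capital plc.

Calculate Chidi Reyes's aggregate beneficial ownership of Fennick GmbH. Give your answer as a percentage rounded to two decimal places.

Chidi reaches Fennick along 2 paths.
Via Rowan: 45% × 35% = 15.75%.
Direct stake: 65% = 65%.
Total: 15.75% + 65% = 80.75%.

80.75%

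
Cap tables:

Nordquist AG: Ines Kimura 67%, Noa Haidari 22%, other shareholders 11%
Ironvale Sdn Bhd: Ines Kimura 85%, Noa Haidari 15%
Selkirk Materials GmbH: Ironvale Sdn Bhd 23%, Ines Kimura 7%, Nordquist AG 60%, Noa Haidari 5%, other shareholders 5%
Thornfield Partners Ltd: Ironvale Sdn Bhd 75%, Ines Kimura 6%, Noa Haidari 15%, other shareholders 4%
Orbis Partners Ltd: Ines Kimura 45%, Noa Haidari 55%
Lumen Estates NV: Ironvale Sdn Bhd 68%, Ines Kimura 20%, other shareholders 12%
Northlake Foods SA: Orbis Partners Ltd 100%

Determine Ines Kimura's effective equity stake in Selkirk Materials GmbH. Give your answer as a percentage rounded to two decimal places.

66.75%

Ines reaches Selkirk along 3 paths.
Via Ironvale: 85% × 23% = 19.55%.
Direct stake: 7% = 7%.
Via Nordquist: 67% × 60% = 40.2%.
Total: 19.55% + 7% + 40.2% = 66.75%.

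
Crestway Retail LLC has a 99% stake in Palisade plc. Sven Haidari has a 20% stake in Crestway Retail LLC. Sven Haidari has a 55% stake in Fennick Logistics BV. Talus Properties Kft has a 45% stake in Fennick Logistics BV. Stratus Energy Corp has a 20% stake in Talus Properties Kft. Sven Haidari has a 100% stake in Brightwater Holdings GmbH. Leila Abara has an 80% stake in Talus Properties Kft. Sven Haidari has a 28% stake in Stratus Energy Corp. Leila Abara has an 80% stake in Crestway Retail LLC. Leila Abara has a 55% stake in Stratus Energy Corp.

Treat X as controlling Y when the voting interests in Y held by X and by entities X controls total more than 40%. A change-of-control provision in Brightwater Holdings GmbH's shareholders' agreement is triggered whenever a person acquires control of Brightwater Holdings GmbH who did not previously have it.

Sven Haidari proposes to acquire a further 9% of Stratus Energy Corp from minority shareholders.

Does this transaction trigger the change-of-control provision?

No

The purchase changes only Sven's holdings, so Sven is the only person who could newly come to control Brightwater.
Sven holds 100% of Brightwater, so Sven controls Brightwater.
So Sven already controls Brightwater before the transaction.
After the purchase, Sven's direct stake in Stratus rises to 28% + 9% = 37%.
Sven controlled Brightwater already, so this is not a new person acquiring control; every other person's position is unchanged or reduced.
No new person acquires control, so the clause is not triggered.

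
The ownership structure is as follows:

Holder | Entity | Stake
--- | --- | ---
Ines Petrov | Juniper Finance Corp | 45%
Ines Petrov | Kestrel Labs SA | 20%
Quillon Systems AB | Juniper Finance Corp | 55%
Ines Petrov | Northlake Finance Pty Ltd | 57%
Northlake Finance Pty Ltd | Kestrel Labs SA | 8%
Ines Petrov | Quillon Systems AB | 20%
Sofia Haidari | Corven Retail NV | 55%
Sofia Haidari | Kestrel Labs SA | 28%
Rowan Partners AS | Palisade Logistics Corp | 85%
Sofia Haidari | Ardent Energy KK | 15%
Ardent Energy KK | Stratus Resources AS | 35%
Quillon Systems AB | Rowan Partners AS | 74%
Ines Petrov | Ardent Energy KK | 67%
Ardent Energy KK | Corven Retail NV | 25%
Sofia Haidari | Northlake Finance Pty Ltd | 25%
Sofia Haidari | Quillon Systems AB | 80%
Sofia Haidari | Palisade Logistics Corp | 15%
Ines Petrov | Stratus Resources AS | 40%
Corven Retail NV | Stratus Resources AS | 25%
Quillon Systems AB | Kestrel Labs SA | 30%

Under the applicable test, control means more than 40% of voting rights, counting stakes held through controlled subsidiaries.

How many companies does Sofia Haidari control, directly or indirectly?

Sofia holds 80% of Quillon, so Sofia controls Quillon.
Quillon holds 74% of Rowan, so Sofia controls Rowan.
Quillon and Sofia together hold 30% + 28% = 58% of Kestrel, so Sofia controls Kestrel.
Sofia holds 55% of Corven, so Sofia controls Corven.
Sofia and Rowan together hold 15% + 85% = 100% of Palisade, so Sofia controls Palisade.
Quillon holds 55% of Juniper, so Sofia controls Juniper.
No other company's threshold is met.
Sofia controls 6 companies.

6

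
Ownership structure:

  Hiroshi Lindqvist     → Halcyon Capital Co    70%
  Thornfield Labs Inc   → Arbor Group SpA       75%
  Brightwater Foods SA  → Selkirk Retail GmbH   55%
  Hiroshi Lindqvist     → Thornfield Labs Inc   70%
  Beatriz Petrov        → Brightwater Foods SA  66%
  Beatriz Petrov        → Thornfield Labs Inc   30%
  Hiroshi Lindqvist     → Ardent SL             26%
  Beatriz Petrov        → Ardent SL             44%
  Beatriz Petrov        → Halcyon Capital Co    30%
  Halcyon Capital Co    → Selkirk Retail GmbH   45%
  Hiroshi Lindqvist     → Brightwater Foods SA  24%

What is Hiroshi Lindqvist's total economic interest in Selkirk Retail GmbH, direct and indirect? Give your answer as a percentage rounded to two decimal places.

Hiroshi reaches Selkirk along 2 paths.
Via Halcyon: 70% × 45% = 31.5%.
Via Brightwater: 24% × 55% = 13.2%.
Total: 31.5% + 13.2% = 44.7%.
Rounded: 44.70%.

44.70%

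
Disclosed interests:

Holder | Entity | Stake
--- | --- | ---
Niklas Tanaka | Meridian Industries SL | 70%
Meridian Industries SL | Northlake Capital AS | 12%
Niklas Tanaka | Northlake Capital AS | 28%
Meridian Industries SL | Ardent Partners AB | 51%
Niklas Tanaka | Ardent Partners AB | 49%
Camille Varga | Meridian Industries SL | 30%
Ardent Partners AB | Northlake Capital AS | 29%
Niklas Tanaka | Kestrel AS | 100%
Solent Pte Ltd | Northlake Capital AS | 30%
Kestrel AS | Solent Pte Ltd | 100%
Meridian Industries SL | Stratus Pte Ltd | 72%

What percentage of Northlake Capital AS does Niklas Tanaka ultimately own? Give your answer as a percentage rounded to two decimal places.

Niklas reaches Northlake along 5 paths.
Via Kestrel → Solent: 100% × 100% × 30% = 30%.
Via Ardent: 49% × 29% = 14.21%.
Via Meridian → Ardent: 70% × 51% × 29% = 10.353%.
Via Meridian: 70% × 12% = 8.4%.
Direct stake: 28% = 28%.
Total: 30% + 14.21% + 10.353% + 8.4% + 28% = 90.963%.
Rounded: 90.96%.

90.96%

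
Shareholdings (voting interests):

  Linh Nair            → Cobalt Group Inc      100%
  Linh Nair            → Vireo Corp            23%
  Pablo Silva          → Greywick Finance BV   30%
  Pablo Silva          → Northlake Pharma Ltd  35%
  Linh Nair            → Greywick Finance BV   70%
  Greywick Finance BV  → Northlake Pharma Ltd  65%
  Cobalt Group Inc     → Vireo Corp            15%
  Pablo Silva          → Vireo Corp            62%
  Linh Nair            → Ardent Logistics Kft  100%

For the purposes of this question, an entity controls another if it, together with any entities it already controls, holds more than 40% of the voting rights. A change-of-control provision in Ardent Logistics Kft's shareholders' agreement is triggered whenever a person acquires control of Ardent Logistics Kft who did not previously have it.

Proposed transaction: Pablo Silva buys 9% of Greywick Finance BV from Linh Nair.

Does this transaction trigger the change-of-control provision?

No

The purchase adds only to Pablo's holdings (Linh's stake shrinks), so Pablo is the only person who could newly come to control Ardent.
Pablo holds 62% of Vireo, so Pablo controls Vireo.
Neither Pablo nor any entity Pablo controls holds any voting interest in Ardent.
So before the transaction, Pablo does not control Ardent.
After the purchase, Pablo's direct stake in Greywick rises to 30% + 9% = 39%, and Linh's stake falls to 61%.
Pablo's side now holds 39% of Greywick, not > 40%, so Pablo still does not control Greywick.
After the transaction, neither Pablo nor any entity Pablo controls holds a voting interest in Ardent, so Pablo still does not control it.
No new person acquires control, so the clause is not triggered.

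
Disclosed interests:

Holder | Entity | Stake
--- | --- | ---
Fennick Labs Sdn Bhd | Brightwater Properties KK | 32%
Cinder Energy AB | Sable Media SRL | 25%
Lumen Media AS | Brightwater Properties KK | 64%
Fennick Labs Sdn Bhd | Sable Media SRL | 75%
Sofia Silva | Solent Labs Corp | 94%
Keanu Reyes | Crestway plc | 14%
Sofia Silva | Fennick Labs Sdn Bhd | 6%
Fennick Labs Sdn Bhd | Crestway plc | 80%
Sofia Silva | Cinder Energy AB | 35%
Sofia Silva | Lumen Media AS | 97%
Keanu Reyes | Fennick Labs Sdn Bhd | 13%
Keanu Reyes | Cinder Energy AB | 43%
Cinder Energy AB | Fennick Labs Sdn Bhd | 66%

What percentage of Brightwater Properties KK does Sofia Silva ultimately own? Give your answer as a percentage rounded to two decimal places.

71.39%

Sofia reaches Brightwater along 3 paths.
Via Cinder → Fennick: 35% × 66% × 32% = 7.392%.
Via Fennick: 6% × 32% = 1.92%.
Via Lumen: 97% × 64% = 62.08%.
Total: 7.392% + 1.92% + 62.08% = 71.392%.
Rounded: 71.39%.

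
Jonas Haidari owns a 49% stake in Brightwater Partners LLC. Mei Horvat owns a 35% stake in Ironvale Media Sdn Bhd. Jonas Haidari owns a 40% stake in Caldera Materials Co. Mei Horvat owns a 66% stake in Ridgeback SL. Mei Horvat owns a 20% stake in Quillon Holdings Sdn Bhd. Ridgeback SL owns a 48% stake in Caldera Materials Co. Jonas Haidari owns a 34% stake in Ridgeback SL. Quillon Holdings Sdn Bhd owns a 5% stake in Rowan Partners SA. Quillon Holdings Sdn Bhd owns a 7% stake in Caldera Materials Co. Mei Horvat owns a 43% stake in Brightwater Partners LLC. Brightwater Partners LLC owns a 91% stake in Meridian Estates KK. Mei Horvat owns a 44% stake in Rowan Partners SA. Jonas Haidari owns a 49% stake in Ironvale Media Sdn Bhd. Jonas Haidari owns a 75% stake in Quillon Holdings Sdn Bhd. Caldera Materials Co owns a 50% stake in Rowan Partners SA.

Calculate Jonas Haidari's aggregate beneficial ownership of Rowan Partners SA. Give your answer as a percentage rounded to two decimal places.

Jonas reaches Rowan along 4 paths.
Via Quillon: 75% × 5% = 3.75%.
Via Caldera: 40% × 50% = 20%.
Via Ridgeback → Caldera: 34% × 48% × 50% = 8.16%.
Via Quillon → Caldera: 75% × 7% × 50% = 2.625%.
Total: 3.75% + 20% + 8.16% + 2.625% = 34.535%.
Rounded: 34.54%.

34.54%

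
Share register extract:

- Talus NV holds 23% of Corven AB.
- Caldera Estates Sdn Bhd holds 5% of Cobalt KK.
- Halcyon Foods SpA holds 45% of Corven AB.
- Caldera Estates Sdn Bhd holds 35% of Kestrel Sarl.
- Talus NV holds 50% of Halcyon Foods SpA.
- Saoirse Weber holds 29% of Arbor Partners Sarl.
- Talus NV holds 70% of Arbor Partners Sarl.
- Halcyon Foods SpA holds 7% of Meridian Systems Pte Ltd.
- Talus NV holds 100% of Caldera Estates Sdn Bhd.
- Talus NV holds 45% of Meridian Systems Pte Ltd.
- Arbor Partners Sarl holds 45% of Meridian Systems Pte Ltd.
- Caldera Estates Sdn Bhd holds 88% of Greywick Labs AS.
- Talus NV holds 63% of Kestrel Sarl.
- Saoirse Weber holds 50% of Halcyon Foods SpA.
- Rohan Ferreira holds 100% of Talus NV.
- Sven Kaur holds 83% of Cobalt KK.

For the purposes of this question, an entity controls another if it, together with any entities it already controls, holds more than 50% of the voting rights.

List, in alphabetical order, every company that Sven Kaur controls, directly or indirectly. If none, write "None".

Sven holds 83% of Cobalt, so Sven controls Cobalt.
No other company's threshold is met.

Cobalt KK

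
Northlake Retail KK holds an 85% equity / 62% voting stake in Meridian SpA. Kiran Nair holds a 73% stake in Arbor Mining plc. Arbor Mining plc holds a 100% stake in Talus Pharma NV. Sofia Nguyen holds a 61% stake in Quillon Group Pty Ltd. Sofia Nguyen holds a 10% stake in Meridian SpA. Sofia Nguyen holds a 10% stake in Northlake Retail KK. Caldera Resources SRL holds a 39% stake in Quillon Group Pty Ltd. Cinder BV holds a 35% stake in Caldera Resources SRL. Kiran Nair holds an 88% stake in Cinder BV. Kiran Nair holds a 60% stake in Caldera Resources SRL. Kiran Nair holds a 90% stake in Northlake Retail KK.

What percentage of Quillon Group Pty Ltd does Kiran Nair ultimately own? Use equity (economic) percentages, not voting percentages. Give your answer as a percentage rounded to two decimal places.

Kiran reaches Quillon along 2 paths.
Via Caldera: 60% × 39% = 23.4%.
Via Cinder → Caldera: 88% × 35% × 39% = 12.012%.
Total: 23.4% + 12.012% = 35.412%.
Rounded: 35.41%.

35.41%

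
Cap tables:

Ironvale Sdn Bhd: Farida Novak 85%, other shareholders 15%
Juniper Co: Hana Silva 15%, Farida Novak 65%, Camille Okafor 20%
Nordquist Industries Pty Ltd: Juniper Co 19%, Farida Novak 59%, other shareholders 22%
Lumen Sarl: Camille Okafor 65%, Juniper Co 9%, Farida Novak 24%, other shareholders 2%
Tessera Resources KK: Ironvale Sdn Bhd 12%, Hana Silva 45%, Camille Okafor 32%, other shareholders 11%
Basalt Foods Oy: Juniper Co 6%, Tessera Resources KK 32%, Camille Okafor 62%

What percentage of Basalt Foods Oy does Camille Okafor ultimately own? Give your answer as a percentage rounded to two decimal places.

Camille reaches Basalt along 3 paths.
Via Juniper: 20% × 6% = 1.2%.
Via Tessera: 32% × 32% = 10.24%.
Direct stake: 62% = 62%.
Total: 1.2% + 10.24% + 62% = 73.44%.

73.44%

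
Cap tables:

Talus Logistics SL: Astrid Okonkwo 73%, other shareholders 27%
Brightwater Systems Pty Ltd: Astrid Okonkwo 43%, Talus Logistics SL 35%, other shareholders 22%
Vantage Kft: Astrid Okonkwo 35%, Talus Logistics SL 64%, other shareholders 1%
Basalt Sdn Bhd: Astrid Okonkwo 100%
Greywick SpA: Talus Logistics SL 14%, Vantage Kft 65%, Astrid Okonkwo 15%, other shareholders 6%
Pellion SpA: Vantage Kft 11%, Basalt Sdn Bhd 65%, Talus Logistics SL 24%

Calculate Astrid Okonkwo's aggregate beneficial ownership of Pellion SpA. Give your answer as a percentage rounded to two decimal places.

91.51%

Astrid reaches Pellion along 4 paths.
Via Vantage: 35% × 11% = 3.85%.
Via Talus → Vantage: 73% × 64% × 11% = 5.1392%.
Via Basalt: 100% × 65% = 65%.
Via Talus: 73% × 24% = 17.52%.
Total: 3.85% + 5.1392% + 65% + 17.52% = 91.5092%.
Rounded: 91.51%.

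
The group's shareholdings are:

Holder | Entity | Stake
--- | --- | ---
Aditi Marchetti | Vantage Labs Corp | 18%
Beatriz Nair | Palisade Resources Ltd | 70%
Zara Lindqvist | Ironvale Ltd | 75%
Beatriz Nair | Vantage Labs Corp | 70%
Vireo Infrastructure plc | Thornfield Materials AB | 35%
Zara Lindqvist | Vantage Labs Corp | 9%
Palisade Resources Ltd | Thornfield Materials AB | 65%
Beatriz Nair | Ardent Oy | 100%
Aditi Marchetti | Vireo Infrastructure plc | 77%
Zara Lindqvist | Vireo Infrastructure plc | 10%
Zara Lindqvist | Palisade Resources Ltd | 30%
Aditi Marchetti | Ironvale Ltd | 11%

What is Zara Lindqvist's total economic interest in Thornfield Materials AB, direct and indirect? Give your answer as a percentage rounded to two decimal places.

Zara reaches Thornfield along 2 paths.
Via Vireo: 10% × 35% = 3.5%.
Via Palisade: 30% × 65% = 19.5%.
Total: 3.5% + 19.5% = 23%.
Rounded: 23.00%.

23.00%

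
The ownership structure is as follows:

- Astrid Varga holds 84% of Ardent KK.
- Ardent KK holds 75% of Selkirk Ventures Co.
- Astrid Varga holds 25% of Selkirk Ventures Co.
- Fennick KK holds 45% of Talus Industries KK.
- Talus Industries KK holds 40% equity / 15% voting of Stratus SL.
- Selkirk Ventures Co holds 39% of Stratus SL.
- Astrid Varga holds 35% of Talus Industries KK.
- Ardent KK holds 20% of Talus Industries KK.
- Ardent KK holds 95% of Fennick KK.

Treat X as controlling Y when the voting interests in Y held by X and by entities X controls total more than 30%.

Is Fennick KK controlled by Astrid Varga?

Yes

Astrid holds 84% of Ardent, so Astrid controls Ardent.
Ardent holds 95% of Fennick, so Astrid controls Fennick.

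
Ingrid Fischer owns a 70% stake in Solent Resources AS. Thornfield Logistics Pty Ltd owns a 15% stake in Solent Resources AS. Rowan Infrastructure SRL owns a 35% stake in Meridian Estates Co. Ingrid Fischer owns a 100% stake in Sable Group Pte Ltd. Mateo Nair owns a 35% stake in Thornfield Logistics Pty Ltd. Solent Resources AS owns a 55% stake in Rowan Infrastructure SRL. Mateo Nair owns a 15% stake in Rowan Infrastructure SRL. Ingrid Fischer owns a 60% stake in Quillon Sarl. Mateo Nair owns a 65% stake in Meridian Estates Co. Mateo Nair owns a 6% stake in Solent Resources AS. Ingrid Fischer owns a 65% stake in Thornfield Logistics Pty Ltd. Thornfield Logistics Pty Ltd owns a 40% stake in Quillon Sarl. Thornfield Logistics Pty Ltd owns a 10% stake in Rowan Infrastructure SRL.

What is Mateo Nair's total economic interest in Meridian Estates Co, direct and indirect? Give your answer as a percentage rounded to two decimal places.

Mateo reaches Meridian along 5 paths.
Direct stake: 65% = 65%.
Via Solent → Rowan: 6% × 55% × 35% = 1.155%.
Via Thornfield → Solent → Rowan: 35% × 15% × 55% × 35% = 1.010625%.
Via Rowan: 15% × 35% = 5.25%.
Via Thornfield → Rowan: 35% × 10% × 35% = 1.225%.
Total: 65% + 1.155% + 1.010625% + 5.25% + 1.225% = 73.640625%.
Rounded: 73.64%.

73.64%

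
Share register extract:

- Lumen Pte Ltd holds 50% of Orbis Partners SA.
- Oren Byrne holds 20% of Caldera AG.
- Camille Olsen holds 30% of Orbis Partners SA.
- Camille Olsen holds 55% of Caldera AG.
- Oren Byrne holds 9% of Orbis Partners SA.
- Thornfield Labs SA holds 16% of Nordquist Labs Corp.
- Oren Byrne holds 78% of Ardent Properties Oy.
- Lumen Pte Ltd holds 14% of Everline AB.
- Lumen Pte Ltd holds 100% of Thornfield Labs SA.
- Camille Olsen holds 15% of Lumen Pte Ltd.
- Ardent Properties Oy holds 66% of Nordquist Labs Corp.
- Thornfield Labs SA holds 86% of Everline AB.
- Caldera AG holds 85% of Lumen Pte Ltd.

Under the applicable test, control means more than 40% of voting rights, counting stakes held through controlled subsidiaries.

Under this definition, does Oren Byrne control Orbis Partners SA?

Oren holds 78% of Ardent, so Oren controls Ardent.
Ardent holds 66% of Nordquist, so Oren controls Nordquist.
In Orbis, Oren's side holds only 9%, not > 40%.
So Oren does not control Orbis.

No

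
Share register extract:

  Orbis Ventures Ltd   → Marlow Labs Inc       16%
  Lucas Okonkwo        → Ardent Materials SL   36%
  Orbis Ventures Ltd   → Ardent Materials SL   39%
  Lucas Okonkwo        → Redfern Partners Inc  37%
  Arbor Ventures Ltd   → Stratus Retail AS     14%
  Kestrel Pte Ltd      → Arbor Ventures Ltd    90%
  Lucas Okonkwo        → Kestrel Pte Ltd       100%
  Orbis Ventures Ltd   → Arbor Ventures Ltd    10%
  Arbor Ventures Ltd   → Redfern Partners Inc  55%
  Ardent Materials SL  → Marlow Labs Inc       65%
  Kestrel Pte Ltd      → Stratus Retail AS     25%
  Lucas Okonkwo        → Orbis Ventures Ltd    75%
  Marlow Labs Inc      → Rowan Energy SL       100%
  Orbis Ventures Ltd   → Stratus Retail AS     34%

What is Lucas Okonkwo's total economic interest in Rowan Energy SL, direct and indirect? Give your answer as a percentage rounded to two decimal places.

54.41%

Lucas reaches Rowan along 3 paths.
Via Ardent → Marlow: 36% × 65% × 100% = 23.4%.
Via Orbis → Ardent → Marlow: 75% × 39% × 65% × 100% = 19.0125%.
Via Orbis → Marlow: 75% × 16% × 100% = 12%.
Total: 23.4% + 19.0125% + 12% = 54.4125%.
Rounded: 54.41%.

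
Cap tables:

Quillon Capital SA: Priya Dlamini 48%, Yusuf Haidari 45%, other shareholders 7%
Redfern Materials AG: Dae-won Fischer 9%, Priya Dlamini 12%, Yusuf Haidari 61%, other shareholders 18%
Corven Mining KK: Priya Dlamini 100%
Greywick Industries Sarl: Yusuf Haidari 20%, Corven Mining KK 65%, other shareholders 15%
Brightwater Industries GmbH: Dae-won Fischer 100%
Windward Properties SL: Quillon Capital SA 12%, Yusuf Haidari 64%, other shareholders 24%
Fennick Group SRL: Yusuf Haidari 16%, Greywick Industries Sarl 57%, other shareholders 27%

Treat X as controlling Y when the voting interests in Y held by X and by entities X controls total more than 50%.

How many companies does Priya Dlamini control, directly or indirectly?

3

Priya holds 100% of Corven, so Priya controls Corven.
Corven holds 65% of Greywick, so Priya controls Greywick.
Greywick holds 57% of Fennick, so Priya controls Fennick.
No other company's threshold is met.
Priya controls 3 companies.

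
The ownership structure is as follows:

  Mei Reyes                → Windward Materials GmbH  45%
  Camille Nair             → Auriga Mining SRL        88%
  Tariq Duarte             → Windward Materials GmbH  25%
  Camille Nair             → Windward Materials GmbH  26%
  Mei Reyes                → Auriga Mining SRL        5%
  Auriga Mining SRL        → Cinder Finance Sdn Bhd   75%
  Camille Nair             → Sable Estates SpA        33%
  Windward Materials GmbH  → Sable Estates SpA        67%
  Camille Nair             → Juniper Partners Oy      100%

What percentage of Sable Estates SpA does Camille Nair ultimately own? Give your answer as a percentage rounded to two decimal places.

Camille reaches Sable along 2 paths.
Direct stake: 33% = 33%.
Via Windward: 26% × 67% = 17.42%.
Total: 33% + 17.42% = 50.42%.

50.42%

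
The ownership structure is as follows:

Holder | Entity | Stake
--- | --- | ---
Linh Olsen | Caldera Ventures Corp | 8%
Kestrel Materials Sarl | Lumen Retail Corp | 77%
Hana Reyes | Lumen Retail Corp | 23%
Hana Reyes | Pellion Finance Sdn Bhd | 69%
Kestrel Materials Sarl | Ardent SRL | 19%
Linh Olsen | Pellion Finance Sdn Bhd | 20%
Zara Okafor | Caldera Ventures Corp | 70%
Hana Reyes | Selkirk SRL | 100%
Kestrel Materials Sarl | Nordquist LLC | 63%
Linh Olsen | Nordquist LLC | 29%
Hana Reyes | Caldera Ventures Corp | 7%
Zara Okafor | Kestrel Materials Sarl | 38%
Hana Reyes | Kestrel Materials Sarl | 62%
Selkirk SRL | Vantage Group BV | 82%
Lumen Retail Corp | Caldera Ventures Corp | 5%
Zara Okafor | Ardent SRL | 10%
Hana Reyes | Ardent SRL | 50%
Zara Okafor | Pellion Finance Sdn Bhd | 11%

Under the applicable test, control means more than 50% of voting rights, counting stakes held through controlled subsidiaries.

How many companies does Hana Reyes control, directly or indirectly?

Hana holds 69% of Pellion, so Hana controls Pellion.
Hana holds 62% of Kestrel, so Hana controls Kestrel.
Kestrel holds 63% of Nordquist, so Hana controls Nordquist.
Kestrel and Hana together hold 19% + 50% = 69% of Ardent, so Hana controls Ardent.
Hana holds 100% of Selkirk, so Hana controls Selkirk.
Hana and Kestrel together hold 23% + 77% = 100% of Lumen, so Hana controls Lumen.
Selkirk holds 82% of Vantage, so Hana controls Vantage.
No other company's threshold is met.
Hana controls 7 companies.

7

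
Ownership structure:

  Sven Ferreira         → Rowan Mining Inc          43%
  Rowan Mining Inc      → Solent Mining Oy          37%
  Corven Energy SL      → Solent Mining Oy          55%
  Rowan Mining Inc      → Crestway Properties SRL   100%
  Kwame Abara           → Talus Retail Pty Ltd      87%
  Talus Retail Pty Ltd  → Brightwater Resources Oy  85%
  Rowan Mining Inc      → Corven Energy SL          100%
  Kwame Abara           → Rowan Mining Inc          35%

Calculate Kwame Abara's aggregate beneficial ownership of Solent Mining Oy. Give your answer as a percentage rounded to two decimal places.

Kwame reaches Solent along 2 paths.
Via Rowan → Corven: 35% × 100% × 55% = 19.25%.
Via Rowan: 35% × 37% = 12.95%.
Total: 19.25% + 12.95% = 32.2%.
Rounded: 32.20%.

32.20%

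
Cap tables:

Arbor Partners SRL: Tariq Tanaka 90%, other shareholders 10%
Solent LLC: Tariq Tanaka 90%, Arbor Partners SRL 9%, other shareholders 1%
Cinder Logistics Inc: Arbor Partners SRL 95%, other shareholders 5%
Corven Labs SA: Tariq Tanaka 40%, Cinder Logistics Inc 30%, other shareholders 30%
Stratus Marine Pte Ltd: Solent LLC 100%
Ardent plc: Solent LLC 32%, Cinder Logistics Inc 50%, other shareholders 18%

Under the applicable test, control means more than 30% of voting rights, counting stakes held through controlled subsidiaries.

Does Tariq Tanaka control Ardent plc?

Yes

Tariq holds 90% of Arbor, so Tariq controls Arbor.
Tariq and Arbor together hold 90% + 9% = 99% of Solent, so Tariq controls Solent.
Arbor holds 95% of Cinder, so Tariq controls Cinder.
Solent and Cinder together hold 32% + 50% = 82% of Ardent, so Tariq controls Ardent.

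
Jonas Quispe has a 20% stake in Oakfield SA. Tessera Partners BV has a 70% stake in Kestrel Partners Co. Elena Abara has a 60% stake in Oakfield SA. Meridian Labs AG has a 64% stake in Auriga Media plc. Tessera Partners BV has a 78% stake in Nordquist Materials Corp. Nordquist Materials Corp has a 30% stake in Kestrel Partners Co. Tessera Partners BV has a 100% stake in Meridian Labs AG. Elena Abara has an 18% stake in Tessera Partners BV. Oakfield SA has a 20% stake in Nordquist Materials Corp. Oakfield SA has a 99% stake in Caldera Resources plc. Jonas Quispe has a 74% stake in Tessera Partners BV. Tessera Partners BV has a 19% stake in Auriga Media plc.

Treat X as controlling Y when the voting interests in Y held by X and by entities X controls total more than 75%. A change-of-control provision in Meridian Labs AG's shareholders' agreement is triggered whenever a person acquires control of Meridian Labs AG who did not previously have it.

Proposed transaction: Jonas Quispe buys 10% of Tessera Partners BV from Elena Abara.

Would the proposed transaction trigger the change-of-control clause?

Yes

The purchase adds only to Jonas's holdings (Elena's stake shrinks), so Jonas is the only person who could newly come to control Meridian.
Jonas's largest direct stake is 74% in Tessera, which does not meet the threshold, so Jonas controls no company.
Neither Jonas nor any entity Jonas controls holds any voting interest in Meridian.
So before the transaction, Jonas does not control Meridian.
After the purchase, Jonas's direct stake in Tessera rises to 74% + 10% = 84%, and Elena's stake falls to 8%.
Jonas holds 84% of Tessera, so Jonas controls Tessera.
Tessera holds 100% of Meridian, so Jonas controls Meridian.
Jonas did not control Meridian before and does after, so the clause is triggered.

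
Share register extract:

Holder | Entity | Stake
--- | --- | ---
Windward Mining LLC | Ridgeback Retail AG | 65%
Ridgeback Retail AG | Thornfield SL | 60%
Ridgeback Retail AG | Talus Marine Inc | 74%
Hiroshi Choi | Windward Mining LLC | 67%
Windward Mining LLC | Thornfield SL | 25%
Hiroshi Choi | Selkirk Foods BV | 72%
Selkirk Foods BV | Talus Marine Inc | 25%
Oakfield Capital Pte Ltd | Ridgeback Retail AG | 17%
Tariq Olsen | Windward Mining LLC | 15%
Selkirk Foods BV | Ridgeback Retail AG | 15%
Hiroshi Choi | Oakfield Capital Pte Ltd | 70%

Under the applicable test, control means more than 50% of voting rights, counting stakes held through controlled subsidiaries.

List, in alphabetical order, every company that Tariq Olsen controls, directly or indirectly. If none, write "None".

None

Tariq's largest direct stake is 15% in Windward, which does not meet the threshold.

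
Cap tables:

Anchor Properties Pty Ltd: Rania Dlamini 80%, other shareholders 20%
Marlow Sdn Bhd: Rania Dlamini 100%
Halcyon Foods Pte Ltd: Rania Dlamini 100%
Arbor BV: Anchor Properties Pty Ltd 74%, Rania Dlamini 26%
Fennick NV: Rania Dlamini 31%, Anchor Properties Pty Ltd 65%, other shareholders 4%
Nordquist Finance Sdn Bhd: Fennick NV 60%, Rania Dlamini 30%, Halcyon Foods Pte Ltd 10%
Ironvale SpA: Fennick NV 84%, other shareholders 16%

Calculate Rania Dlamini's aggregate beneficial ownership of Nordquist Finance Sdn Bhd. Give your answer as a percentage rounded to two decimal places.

Rania reaches Nordquist along 4 paths.
Via Fennick: 31% × 60% = 18.6%.
Via Anchor → Fennick: 80% × 65% × 60% = 31.2%.
Direct stake: 30% = 30%.
Via Halcyon: 100% × 10% = 10%.
Total: 18.6% + 31.2% + 30% + 10% = 89.8%.
Rounded: 89.80%.

89.80%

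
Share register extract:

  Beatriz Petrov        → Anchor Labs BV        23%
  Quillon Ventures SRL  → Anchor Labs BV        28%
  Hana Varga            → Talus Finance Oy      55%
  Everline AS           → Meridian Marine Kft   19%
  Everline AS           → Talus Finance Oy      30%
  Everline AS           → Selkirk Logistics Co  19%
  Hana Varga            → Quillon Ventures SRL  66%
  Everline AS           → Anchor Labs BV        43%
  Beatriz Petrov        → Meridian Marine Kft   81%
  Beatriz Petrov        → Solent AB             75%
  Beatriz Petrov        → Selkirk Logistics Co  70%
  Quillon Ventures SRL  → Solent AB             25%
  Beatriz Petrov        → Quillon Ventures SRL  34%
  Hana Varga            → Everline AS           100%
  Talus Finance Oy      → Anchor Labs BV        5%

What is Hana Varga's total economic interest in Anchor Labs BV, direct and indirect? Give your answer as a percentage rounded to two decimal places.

65.73%

Hana reaches Anchor along 4 paths.
Via Everline: 100% × 43% = 43%.
Via Talus: 55% × 5% = 2.75%.
Via Everline → Talus: 100% × 30% × 5% = 1.5%.
Via Quillon: 66% × 28% = 18.48%.
Total: 43% + 2.75% + 1.5% + 18.48% = 65.73%.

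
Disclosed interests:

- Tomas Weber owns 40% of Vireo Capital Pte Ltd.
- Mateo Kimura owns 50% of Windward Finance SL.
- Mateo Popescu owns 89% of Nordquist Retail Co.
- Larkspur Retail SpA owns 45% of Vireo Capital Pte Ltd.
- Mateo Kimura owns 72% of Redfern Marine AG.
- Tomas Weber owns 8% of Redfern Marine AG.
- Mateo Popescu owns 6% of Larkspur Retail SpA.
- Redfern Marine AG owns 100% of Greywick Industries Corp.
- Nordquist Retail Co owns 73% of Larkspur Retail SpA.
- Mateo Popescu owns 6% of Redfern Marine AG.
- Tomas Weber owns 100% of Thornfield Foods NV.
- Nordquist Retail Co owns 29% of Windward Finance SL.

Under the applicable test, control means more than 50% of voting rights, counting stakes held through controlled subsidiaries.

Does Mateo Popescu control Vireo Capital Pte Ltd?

Mateo Popescu holds 89% of Nordquist, so Mateo Popescu controls Nordquist.
Mateo Popescu and Nordquist together hold 6% + 73% = 79% of Larkspur, so Mateo Popescu controls Larkspur.
In Vireo, Mateo Popescu's side holds only 45%, not > 50%.
So Mateo Popescu does not control Vireo.

No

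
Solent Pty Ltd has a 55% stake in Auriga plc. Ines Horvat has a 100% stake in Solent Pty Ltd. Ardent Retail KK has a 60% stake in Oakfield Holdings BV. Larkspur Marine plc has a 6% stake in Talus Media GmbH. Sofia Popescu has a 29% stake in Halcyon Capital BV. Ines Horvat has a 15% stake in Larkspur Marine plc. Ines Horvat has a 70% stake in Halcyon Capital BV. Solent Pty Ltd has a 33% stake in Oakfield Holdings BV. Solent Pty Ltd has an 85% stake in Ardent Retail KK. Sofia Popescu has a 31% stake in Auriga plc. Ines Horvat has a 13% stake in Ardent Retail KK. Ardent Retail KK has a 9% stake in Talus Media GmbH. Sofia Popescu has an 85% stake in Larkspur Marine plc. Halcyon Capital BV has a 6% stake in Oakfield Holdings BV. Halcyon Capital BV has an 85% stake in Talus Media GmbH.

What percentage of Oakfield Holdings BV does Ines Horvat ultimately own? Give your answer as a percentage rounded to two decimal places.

96.00%

Ines reaches Oakfield along 4 paths.
Via Solent: 100% × 33% = 33%.
Via Solent → Ardent: 100% × 85% × 60% = 51%.
Via Ardent: 13% × 60% = 7.8%.
Via Halcyon: 70% × 6% = 4.2%.
Total: 33% + 51% + 7.8% + 4.2% = 96%.
Rounded: 96.00%.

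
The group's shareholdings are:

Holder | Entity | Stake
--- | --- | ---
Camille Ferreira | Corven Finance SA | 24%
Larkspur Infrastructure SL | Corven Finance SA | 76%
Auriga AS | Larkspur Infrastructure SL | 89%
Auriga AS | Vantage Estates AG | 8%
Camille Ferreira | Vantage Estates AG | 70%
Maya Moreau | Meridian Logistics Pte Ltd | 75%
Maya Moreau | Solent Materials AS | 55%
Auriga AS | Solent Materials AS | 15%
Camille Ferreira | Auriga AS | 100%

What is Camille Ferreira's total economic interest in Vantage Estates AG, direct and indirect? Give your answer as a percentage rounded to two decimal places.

Camille reaches Vantage along 2 paths.
Direct stake: 70% = 70%.
Via Auriga: 100% × 8% = 8%.
Total: 70% + 8% = 78%.
Rounded: 78.00%.

78.00%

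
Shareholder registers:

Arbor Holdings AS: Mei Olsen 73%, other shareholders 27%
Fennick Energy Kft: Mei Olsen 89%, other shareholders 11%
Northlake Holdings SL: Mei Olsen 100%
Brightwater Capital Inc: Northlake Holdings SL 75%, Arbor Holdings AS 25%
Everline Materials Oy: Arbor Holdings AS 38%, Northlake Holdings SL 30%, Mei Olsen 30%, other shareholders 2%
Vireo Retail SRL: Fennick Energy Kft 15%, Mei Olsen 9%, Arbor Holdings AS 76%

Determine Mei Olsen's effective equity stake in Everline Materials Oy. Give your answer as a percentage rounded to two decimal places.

Mei reaches Everline along 3 paths.
Via Arbor: 73% × 38% = 27.74%.
Via Northlake: 100% × 30% = 30%.
Direct stake: 30% = 30%.
Total: 27.74% + 30% + 30% = 87.74%.

87.74%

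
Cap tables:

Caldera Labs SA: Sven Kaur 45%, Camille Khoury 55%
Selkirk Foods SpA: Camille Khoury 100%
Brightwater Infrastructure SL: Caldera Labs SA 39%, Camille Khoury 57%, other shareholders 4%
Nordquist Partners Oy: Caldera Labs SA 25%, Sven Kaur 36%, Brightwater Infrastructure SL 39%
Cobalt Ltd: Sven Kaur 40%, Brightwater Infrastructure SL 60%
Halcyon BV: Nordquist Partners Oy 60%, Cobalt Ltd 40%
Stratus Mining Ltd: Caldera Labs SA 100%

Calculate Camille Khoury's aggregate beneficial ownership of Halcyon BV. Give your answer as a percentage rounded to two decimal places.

Camille reaches Halcyon along 5 paths.
Via Caldera → Nordquist: 55% × 25% × 60% = 8.25%.
Via Caldera → Brightwater → Nordquist: 55% × 39% × 39% × 60% = 5.0193%.
Via Brightwater → Nordquist: 57% × 39% × 60% = 13.338%.
Via Caldera → Brightwater → Cobalt: 55% × 39% × 60% × 40% = 5.148%.
Via Brightwater → Cobalt: 57% × 60% × 40% = 13.68%.
Total: 8.25% + 5.0193% + 13.338% + 5.148% + 13.68% = 45.4353%.
Rounded: 45.44%.

45.44%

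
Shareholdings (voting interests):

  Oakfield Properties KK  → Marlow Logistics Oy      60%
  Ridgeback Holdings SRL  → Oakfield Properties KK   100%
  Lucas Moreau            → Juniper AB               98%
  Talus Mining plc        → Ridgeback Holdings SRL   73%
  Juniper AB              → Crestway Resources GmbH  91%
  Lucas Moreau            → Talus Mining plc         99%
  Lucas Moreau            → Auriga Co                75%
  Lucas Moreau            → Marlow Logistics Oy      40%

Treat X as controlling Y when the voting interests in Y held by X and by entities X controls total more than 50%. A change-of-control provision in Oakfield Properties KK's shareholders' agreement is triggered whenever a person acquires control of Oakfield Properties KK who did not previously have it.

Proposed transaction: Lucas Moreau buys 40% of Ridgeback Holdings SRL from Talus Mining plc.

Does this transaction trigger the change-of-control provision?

No

The purchase adds only to Lucas's holdings (Talus's stake shrinks), so Lucas is the only person who could newly come to control Oakfield.
Lucas holds 99% of Talus, so Lucas controls Talus.
Talus holds 73% of Ridgeback, so Lucas controls Ridgeback.
Ridgeback holds 100% of Oakfield, so Lucas controls Oakfield.
So Lucas already controls Oakfield before the transaction.
After the purchase, Lucas holds 40% of Ridgeback directly, and Talus's stake falls to 33%.
Lucas controlled Oakfield already, so this is not a new person acquiring control; every other person's position is unchanged or reduced.
No new person acquires control, so the clause is not triggered.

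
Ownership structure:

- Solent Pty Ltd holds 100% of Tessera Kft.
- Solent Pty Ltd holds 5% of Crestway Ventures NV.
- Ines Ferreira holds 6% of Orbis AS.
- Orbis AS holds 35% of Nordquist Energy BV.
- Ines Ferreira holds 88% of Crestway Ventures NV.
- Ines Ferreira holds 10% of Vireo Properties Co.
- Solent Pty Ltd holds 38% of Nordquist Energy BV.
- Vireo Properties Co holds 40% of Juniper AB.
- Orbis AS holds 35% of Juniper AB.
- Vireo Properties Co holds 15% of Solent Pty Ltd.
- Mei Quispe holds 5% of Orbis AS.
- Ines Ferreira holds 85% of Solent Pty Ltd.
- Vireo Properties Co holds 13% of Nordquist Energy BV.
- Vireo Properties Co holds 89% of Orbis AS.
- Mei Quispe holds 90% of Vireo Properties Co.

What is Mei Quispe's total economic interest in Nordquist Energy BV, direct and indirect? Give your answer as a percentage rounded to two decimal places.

Mei reaches Nordquist along 4 paths.
Via Vireo: 90% × 13% = 11.7%.
Via Vireo → Orbis: 90% × 89% × 35% = 28.035%.
Via Orbis: 5% × 35% = 1.75%.
Via Vireo → Solent: 90% × 15% × 38% = 5.13%.
Total: 11.7% + 28.035% + 1.75% + 5.13% = 46.615%.
Rounded: 46.62%.

46.62%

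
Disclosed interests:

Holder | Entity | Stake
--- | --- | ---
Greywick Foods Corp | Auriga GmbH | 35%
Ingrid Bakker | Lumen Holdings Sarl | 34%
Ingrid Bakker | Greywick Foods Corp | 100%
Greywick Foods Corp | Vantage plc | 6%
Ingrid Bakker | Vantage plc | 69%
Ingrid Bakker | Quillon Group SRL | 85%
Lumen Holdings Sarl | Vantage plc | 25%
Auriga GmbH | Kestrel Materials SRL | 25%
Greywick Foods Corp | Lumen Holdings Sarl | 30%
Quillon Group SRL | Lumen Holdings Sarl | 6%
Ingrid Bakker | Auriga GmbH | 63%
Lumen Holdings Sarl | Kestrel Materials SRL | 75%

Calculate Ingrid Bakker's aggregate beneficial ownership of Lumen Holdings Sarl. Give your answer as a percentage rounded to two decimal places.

Ingrid reaches Lumen along 3 paths.
Via Quillon: 85% × 6% = 5.1%.
Via Greywick: 100% × 30% = 30%.
Direct stake: 34% = 34%.
Total: 5.1% + 30% + 34% = 69.1%.
Rounded: 69.10%.

69.10%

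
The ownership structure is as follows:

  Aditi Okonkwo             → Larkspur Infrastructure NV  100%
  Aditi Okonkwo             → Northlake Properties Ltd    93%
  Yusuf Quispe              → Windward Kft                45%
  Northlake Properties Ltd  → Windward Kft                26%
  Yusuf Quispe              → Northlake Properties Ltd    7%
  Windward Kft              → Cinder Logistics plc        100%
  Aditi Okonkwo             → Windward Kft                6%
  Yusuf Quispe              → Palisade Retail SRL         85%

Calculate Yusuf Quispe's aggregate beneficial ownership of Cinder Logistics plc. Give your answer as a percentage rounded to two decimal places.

Yusuf reaches Cinder along 2 paths.
Via Windward: 45% × 100% = 45%.
Via Northlake → Windward: 7% × 26% × 100% = 1.82%.
Total: 45% + 1.82% = 46.82%.

46.82%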